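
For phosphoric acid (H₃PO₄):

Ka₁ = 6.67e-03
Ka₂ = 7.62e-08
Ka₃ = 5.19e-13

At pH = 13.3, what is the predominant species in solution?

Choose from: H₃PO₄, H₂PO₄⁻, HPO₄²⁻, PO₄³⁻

pKa₁ = 2.18, pKa₂ = 7.12, pKa₃ = 12.28. For a polyprotic acid the predominant species crosses at each pKa: below pKa_n the protonated form dominates, above it the deprotonated form does. At pH = 13.3, the predominant species is PO₄³⁻.

PO₄³⁻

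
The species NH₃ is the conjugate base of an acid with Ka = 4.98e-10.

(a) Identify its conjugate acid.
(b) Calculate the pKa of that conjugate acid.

(a) The conjugate acid is formed by adding one H⁺ to NH₃, giving NH₄⁺. (b) pKa = -log(Ka) = -log(4.98e-10) = 9.30.

Conjugate acid: NH₄⁺; pK_a = 9.30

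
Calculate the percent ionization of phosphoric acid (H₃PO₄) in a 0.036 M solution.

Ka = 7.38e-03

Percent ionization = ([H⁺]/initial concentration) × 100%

Using Ka equilibrium: x² + Ka×x - Ka×C = 0. Solving: [H⁺] = 1.3022e-02. Percent = (1.3022e-02/0.036) × 100

Percent ionization = 36.2%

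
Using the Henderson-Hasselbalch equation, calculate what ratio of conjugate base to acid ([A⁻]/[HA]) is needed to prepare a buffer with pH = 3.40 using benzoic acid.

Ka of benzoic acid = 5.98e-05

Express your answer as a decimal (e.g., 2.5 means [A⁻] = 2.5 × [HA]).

pKa = -log(5.98e-05) = 4.2233. pH = pKa + log([A⁻]/[HA]), so log([A⁻]/[HA]) = pH − pKa = 3.40 − 4.2233 = -0.8233. [A⁻]/[HA] = 10^(-0.8233) = 0.150

[A⁻]/[HA] = 0.150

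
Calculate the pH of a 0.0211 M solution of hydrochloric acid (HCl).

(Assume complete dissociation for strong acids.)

[H⁺] = 0.0211 M for strong acid. pH = -log[H⁺] = -log(0.0211)

pH = 1.68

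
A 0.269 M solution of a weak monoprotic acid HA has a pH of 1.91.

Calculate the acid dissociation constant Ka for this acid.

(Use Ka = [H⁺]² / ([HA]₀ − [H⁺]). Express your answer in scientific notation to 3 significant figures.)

[H⁺] = 10^(−pH) = 10^(−1.91) = 1.230e-02 M. For HA ⇌ H⁺ + A⁻, Ka = [H⁺][A⁻]/[HA] = [H⁺]² / ([HA]₀ − [H⁺]) = (1.230e-02)² / (0.269 − 1.230e-02) = 5.90e-04.

K_a = 5.90e-04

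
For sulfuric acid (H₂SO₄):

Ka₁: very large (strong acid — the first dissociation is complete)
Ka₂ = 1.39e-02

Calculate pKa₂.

pKa₂ = -log(Ka₂) = -log(1.39e-02) = 1.86.

pK_{a2} = 1.86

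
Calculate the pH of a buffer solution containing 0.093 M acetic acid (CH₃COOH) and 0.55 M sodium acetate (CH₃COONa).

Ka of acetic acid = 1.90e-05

pKa = -log(1.90e-05) = 4.72. pH = pKa + log([A⁻]/[HA]) = 4.72 + log(0.55/0.093)

pH = 5.49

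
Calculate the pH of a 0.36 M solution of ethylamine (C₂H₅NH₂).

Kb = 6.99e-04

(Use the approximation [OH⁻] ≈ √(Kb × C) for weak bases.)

[OH⁻] = √(Kb × C) = √(6.99e-04 × 0.36) = 1.5863e-02. pOH = 1.80, pH = 14 - pOH

pH = 12.20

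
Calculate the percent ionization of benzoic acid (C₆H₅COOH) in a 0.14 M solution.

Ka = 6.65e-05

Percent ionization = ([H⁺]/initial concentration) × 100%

Using Ka equilibrium: x² + Ka×x - Ka×C = 0. Solving: [H⁺] = 3.0182e-03. Percent = (3.0182e-03/0.14) × 100

Percent ionization = 2.16%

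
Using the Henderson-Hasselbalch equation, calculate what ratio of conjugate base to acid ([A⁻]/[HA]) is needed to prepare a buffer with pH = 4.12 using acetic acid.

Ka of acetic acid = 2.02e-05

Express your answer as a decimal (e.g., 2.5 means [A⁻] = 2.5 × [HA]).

pKa = -log(2.02e-05) = 4.6946. pH = pKa + log([A⁻]/[HA]), so log([A⁻]/[HA]) = pH − pKa = 4.12 − 4.6946 = -0.5746. [A⁻]/[HA] = 10^(-0.5746) = 0.266

[A⁻]/[HA] = 0.266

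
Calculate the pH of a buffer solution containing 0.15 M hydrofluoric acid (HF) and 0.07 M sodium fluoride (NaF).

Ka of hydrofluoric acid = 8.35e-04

pKa = -log(8.35e-04) = 3.08. pH = pKa + log([A⁻]/[HA]) = 3.08 + log(0.07/0.15)

pH = 2.75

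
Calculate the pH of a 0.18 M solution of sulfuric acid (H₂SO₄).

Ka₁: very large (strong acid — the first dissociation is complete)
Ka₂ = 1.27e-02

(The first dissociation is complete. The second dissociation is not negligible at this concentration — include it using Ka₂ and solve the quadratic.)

First dissociation is complete: [H⁺]₀ = [HSO₄⁻]₀ = C = 0.18 M. Second dissociation HSO₄⁻ ⇌ H⁺ + SO₄²⁻: let x = [SO₄²⁻]. Ka₂ = (C + x)·x / (C − x) = 1.27e-02 → x² + (C + Ka₂)·x − Ka₂·C = 0 → x² + 0.19270·x − 2.286e-03 = 0. x = (−0.19270 + √(0.19270² + 4 × 2.286e-03)) / 2 = 1.1211e-02 M. [H⁺] = C + x = 0.18 + 1.1211e-02 = 1.9121e-01 M. pH = -log(1.9121e-01) = 0.72.

pH = 0.72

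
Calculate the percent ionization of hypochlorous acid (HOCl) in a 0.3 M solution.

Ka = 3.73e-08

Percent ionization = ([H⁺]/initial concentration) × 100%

Using Ka equilibrium: x² + Ka×x - Ka×C = 0. Solving: [H⁺] = 1.0576e-04. Percent = (1.0576e-04/0.3) × 100

Percent ionization = 0.0353%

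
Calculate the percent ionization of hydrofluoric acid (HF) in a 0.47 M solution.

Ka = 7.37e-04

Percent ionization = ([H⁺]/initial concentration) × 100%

Using Ka equilibrium: x² + Ka×x - Ka×C = 0. Solving: [H⁺] = 1.8247e-02. Percent = (1.8247e-02/0.47) × 100

Percent ionization = 3.88%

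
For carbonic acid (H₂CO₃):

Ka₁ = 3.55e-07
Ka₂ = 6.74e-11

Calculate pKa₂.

pKa₂ = -log(Ka₂) = -log(6.74e-11) = 10.17.

pK_{a2} = 10.17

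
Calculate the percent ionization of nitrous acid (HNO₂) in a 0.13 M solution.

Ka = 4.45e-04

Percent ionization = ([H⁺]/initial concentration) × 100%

Using Ka equilibrium: x² + Ka×x - Ka×C = 0. Solving: [H⁺] = 7.3867e-03. Percent = (7.3867e-03/0.13) × 100

Percent ionization = 5.68%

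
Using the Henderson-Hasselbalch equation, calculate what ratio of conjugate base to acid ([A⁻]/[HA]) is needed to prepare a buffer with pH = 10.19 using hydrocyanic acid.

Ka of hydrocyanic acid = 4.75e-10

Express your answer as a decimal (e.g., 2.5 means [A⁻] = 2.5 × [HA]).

pKa = -log(4.75e-10) = 9.3233. pH = pKa + log([A⁻]/[HA]), so log([A⁻]/[HA]) = pH − pKa = 10.19 − 9.3233 = 0.8667. [A⁻]/[HA] = 10^(0.8667) = 7.36

[A⁻]/[HA] = 7.36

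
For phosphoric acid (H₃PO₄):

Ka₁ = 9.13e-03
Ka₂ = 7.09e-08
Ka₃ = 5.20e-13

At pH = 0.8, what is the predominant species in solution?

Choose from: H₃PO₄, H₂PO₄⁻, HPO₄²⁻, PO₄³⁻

pKa₁ = 2.04, pKa₂ = 7.15, pKa₃ = 12.28. For a polyprotic acid the predominant species crosses at each pKa: below pKa_n the protonated form dominates, above it the deprotonated form does. At pH = 0.8, the predominant species is H₃PO₄.

H₃PO₄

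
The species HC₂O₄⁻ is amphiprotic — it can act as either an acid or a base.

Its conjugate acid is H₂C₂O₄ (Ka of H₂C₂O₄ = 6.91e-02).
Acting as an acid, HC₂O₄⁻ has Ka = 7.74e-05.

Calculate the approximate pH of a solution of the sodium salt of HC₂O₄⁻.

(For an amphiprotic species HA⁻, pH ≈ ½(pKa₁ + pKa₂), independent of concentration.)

pKa₁ = -log(6.91e-02) = 1.16; pKa₂ = -log(7.74e-05) = 4.11. For an amphiprotic species, pH ≈ ½(pKa₁ + pKa₂) = ½(1.16 + 4.11) = 2.64.

pH = 2.64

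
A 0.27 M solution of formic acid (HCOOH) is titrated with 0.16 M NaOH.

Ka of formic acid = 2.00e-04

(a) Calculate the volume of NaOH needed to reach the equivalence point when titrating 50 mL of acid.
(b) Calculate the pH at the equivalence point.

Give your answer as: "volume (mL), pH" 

moles acid = 0.27 × 50/1000 = 0.0135 mol; V_base = moles/0.16 × 1000 = 84.4 mL. At equivalence only the conjugate base is present: [A⁻] = 0.0135/0.134 = 1.0047e-01 M. Kb = Kw/Ka = 5.00e-11; [OH⁻] = √(Kb × [A⁻]) = 2.2413e-06; pOH = 5.65; pH = 14 - pOH = 8.35.

V = 84.4 mL, pH = 8.35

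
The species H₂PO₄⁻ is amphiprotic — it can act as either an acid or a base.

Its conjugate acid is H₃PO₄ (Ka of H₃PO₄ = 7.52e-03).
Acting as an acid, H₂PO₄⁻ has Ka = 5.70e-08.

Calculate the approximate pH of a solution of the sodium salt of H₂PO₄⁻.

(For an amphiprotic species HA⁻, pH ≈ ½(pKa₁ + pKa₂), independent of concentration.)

pKa₁ = -log(7.52e-03) = 2.12; pKa₂ = -log(5.70e-08) = 7.24. For an amphiprotic species, pH ≈ ½(pKa₁ + pKa₂) = ½(2.12 + 7.24) = 4.68.

pH = 4.68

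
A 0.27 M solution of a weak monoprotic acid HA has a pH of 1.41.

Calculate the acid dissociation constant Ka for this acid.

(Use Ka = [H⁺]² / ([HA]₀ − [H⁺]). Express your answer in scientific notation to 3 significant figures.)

[H⁺] = 10^(−pH) = 10^(−1.41) = 3.890e-02 M. For HA ⇌ H⁺ + A⁻, Ka = [H⁺][A⁻]/[HA] = [H⁺]² / ([HA]₀ − [H⁺]) = (3.890e-02)² / (0.27 − 3.890e-02) = 6.55e-03.

K_a = 6.55e-03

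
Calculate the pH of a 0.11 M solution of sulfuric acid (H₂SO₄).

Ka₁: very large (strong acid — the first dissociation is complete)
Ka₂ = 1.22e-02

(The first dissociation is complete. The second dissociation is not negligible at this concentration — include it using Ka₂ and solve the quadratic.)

First dissociation is complete: [H⁺]₀ = [HSO₄⁻]₀ = C = 0.11 M. Second dissociation HSO₄⁻ ⇌ H⁺ + SO₄²⁻: let x = [SO₄²⁻]. Ka₂ = (C + x)·x / (C − x) = 1.22e-02 → x² + (C + Ka₂)·x − Ka₂·C = 0 → x² + 0.12220·x − 1.342e-03 = 0. x = (−0.12220 + √(0.12220² + 4 × 1.342e-03)) / 2 = 1.0141e-02 M. [H⁺] = C + x = 0.11 + 1.0141e-02 = 1.2014e-01 M. pH = -log(1.2014e-01) = 0.92.

pH = 0.92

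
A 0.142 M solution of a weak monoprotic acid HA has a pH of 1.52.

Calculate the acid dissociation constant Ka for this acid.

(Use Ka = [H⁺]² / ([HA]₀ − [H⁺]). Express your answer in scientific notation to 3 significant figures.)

[H⁺] = 10^(−pH) = 10^(−1.52) = 3.020e-02 M. For HA ⇌ H⁺ + A⁻, Ka = [H⁺][A⁻]/[HA] = [H⁺]² / ([HA]₀ − [H⁺]) = (3.020e-02)² / (0.142 − 3.020e-02) = 8.16e-03.

K_a = 8.16e-03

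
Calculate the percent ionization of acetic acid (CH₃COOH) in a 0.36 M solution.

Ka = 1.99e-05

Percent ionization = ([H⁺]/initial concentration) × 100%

Using Ka equilibrium: x² + Ka×x - Ka×C = 0. Solving: [H⁺] = 2.6666e-03. Percent = (2.6666e-03/0.36) × 100

Percent ionization = 0.741%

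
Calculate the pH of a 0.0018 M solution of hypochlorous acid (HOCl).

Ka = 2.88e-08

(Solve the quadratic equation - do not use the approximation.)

x² + Ka×x - Ka×C = 0. Using quadratic formula: [H⁺] = 7.1856e-06

pH = 5.14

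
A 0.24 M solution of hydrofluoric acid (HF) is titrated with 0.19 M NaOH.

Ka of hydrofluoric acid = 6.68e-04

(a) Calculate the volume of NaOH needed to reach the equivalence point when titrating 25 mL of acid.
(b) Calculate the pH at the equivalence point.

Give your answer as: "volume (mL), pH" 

moles acid = 0.24 × 25/1000 = 0.006 mol; V_base = moles/0.19 × 1000 = 31.6 mL. At equivalence only the conjugate base is present: [A⁻] = 0.006/0.057 = 1.0605e-01 M. Kb = Kw/Ka = 1.50e-11; [OH⁻] = √(Kb × [A⁻]) = 1.2600e-06; pOH = 5.90; pH = 14 - pOH = 8.10.

V = 31.6 mL, pH = 8.10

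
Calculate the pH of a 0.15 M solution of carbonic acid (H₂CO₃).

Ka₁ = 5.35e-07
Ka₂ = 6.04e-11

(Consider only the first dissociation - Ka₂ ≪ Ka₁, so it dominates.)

First dissociation dominates. From Ka₁ = [H⁺][HA⁻]/[H₂A], x² + Ka₁·x − Ka₁·C = 0 with C = 0.15 M and Ka₁ = 5.35e-07. Solving: [H⁺] = (−Ka₁ + √(Ka₁² + 4·Ka₁·C)) / 2 = 2.8302e-04 M. pH = -log(2.8302e-04) = 3.55.

pH = 3.55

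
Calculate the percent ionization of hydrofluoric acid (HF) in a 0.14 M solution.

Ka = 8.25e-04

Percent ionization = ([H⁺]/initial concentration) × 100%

Using Ka equilibrium: x² + Ka×x - Ka×C = 0. Solving: [H⁺] = 1.0343e-02. Percent = (1.0343e-02/0.14) × 100

Percent ionization = 7.39%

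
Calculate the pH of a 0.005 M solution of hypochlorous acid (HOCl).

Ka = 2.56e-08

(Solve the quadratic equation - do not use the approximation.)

x² + Ka×x - Ka×C = 0. Using quadratic formula: [H⁺] = 1.1301e-05

pH = 4.95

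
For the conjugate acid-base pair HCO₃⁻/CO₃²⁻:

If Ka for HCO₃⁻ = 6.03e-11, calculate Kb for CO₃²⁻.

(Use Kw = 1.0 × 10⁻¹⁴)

For a conjugate pair Ka × Kb = Kw, so Kb = Kw/Ka = 1.0 × 10⁻¹⁴ / 6.03e-11 = 1.66e-04.

K_b = 1.66e-04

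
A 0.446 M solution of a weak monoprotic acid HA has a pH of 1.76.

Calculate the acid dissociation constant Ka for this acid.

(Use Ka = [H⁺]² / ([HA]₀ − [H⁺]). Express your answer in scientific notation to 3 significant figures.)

[H⁺] = 10^(−pH) = 10^(−1.76) = 1.738e-02 M. For HA ⇌ H⁺ + A⁻, Ka = [H⁺][A⁻]/[HA] = [H⁺]² / ([HA]₀ − [H⁺]) = (1.738e-02)² / (0.446 − 1.738e-02) = 7.05e-04.

K_a = 7.05e-04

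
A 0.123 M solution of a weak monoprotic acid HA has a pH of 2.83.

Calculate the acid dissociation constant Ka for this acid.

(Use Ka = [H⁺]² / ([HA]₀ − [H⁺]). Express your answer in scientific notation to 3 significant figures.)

[H⁺] = 10^(−pH) = 10^(−2.83) = 1.479e-03 M. For HA ⇌ H⁺ + A⁻, Ka = [H⁺][A⁻]/[HA] = [H⁺]² / ([HA]₀ − [H⁺]) = (1.479e-03)² / (0.123 − 1.479e-03) = 1.80e-05.

K_a = 1.80e-05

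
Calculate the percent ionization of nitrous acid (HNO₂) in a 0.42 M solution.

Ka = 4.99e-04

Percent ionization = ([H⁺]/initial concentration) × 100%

Using Ka equilibrium: x² + Ka×x - Ka×C = 0. Solving: [H⁺] = 1.4230e-02. Percent = (1.4230e-02/0.42) × 100

Percent ionization = 3.39%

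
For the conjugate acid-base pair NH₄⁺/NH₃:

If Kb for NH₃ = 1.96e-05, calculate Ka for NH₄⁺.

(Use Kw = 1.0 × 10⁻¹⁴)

For a conjugate pair Ka × Kb = Kw, so Ka = Kw/Kb = 1.0 × 10⁻¹⁴ / 1.96e-05 = 5.10e-10.

K_a = 5.10e-10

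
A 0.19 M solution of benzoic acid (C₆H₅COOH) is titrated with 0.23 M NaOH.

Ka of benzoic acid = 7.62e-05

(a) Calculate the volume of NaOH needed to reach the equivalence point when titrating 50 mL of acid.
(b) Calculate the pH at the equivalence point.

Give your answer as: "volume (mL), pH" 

moles acid = 0.19 × 50/1000 = 0.0095 mol; V_base = moles/0.23 × 1000 = 41.3 mL. At equivalence only the conjugate base is present: [A⁻] = 0.0095/0.091 = 1.0405e-01 M. Kb = Kw/Ka = 1.31e-10; [OH⁻] = √(Kb × [A⁻]) = 3.6952e-06; pOH = 5.43; pH = 14 - pOH = 8.57.

V = 41.3 mL, pH = 8.57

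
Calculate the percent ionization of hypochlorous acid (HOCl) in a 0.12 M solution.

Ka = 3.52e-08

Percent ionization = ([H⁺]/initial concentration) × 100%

Using Ka equilibrium: x² + Ka×x - Ka×C = 0. Solving: [H⁺] = 6.4975e-05. Percent = (6.4975e-05/0.12) × 100

Percent ionization = 0.0541%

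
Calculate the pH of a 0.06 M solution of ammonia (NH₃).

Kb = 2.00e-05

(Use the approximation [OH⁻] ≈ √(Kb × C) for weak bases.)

[OH⁻] = √(Kb × C) = √(2.00e-05 × 0.06) = 1.0954e-03. pOH = 2.96, pH = 14 - pOH

pH = 11.04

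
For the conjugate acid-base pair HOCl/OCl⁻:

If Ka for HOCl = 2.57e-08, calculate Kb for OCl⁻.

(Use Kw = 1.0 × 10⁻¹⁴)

For a conjugate pair Ka × Kb = Kw, so Kb = Kw/Ka = 1.0 × 10⁻¹⁴ / 2.57e-08 = 3.89e-07.

K_b = 3.89e-07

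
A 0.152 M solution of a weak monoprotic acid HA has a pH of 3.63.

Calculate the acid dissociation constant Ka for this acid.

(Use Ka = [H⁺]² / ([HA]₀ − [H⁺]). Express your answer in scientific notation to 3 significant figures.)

[H⁺] = 10^(−pH) = 10^(−3.63) = 2.344e-04 M. For HA ⇌ H⁺ + A⁻, Ka = [H⁺][A⁻]/[HA] = [H⁺]² / ([HA]₀ − [H⁺]) = (2.344e-04)² / (0.152 − 2.344e-04) = 3.62e-07.

K_a = 3.62e-07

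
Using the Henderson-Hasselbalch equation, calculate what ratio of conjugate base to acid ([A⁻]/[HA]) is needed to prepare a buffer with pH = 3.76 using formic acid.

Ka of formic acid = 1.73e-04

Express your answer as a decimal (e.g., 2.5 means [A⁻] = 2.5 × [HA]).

pKa = -log(1.73e-04) = 3.7620. pH = pKa + log([A⁻]/[HA]), so log([A⁻]/[HA]) = pH − pKa = 3.76 − 3.7620 = -0.0020. [A⁻]/[HA] = 10^(-0.0020) = 0.996

[A⁻]/[HA] = 0.996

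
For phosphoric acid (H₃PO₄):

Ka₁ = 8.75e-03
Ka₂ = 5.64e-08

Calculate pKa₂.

pKa₂ = -log(Ka₂) = -log(5.64e-08) = 7.25.

pK_{a2} = 7.25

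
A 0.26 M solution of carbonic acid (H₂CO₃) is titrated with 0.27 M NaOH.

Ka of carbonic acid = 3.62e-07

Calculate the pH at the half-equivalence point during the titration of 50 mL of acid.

At half-equivalence [HA] = [A⁻], so Henderson-Hasselbalch gives pH = pKa = -log(3.62e-07) = 6.44.

pH = pKa = 6.44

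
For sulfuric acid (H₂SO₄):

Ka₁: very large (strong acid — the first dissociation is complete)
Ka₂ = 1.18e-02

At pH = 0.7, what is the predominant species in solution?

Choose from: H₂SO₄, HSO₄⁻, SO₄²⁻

The first dissociation is complete, so H₂SO₄ itself is never the predominant species in water; pKa₂ = -log(1.18e-02) = 1.93. For a polyprotic acid the predominant species crosses at each pKa: below pKa_n the protonated form dominates, above it the deprotonated form does. At pH = 0.7, the predominant species is HSO₄⁻.

HSO₄⁻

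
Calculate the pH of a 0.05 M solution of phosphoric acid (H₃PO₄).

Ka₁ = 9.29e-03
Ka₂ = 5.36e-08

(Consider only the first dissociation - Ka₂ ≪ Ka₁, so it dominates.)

First dissociation dominates. From Ka₁ = [H⁺][HA⁻]/[H₂A], x² + Ka₁·x − Ka₁·C = 0 with C = 0.05 M and Ka₁ = 9.29e-03. Solving: [H⁺] = (−Ka₁ + √(Ka₁² + 4·Ka₁·C)) / 2 = 1.7402e-02 M. pH = -log(1.7402e-02) = 1.76.

pH = 1.76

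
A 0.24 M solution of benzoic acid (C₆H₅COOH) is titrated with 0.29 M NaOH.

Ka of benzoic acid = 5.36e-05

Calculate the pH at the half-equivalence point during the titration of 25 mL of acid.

At half-equivalence [HA] = [A⁻], so Henderson-Hasselbalch gives pH = pKa = -log(5.36e-05) = 4.27.

pH = pKa = 4.27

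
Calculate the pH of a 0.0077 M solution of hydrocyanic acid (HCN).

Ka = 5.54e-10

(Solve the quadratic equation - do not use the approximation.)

x² + Ka×x - Ka×C = 0. Using quadratic formula: [H⁺] = 2.0651e-06

pH = 5.69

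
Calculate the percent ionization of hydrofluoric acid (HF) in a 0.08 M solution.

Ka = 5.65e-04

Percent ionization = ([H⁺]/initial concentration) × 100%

Using Ka equilibrium: x² + Ka×x - Ka×C = 0. Solving: [H⁺] = 6.4465e-03. Percent = (6.4465e-03/0.08) × 100

Percent ionization = 8.06%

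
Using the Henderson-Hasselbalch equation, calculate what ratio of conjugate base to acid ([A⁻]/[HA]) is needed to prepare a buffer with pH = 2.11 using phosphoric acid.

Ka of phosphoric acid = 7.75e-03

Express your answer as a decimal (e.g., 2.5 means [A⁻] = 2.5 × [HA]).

pKa = -log(7.75e-03) = 2.1107. pH = pKa + log([A⁻]/[HA]), so log([A⁻]/[HA]) = pH − pKa = 2.11 − 2.1107 = -0.0007. [A⁻]/[HA] = 10^(-0.0007) = 0.998

[A⁻]/[HA] = 0.998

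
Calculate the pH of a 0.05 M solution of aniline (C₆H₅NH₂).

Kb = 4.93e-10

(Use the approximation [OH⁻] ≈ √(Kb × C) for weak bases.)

[OH⁻] = √(Kb × C) = √(4.93e-10 × 0.05) = 4.9649e-06. pOH = 5.30, pH = 14 - pOH

pH = 8.70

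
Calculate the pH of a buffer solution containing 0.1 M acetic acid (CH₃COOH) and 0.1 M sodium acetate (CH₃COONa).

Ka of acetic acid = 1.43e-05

pKa = -log(1.43e-05) = 4.84. pH = pKa + log([A⁻]/[HA]) = 4.84 + log(0.1/0.1)

pH = 4.84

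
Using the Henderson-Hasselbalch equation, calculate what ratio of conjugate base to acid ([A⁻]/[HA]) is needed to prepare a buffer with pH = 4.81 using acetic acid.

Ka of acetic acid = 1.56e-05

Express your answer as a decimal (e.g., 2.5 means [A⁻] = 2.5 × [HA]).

pKa = -log(1.56e-05) = 4.8069. pH = pKa + log([A⁻]/[HA]), so log([A⁻]/[HA]) = pH − pKa = 4.81 − 4.8069 = 0.0031. [A⁻]/[HA] = 10^(0.0031) = 1.01

[A⁻]/[HA] = 1.01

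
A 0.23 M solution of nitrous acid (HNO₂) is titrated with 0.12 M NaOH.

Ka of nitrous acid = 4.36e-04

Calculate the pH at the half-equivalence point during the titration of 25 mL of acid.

At half-equivalence [HA] = [A⁻], so Henderson-Hasselbalch gives pH = pKa = -log(4.36e-04) = 3.36.

pH = pKa = 3.36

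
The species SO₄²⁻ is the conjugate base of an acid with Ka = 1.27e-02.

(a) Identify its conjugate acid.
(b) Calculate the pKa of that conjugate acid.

(a) The conjugate acid is formed by adding one H⁺ to SO₄²⁻, giving HSO₄⁻. (b) pKa = -log(Ka) = -log(1.27e-02) = 1.90.

Conjugate acid: HSO₄⁻; pK_a = 1.90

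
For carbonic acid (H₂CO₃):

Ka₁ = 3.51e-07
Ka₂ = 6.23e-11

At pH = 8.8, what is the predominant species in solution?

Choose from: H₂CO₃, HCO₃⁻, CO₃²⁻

pKa₁ = 6.45, pKa₂ = 10.21. For a polyprotic acid the predominant species crosses at each pKa: below pKa_n the protonated form dominates, above it the deprotonated form does. At pH = 8.8, the predominant species is HCO₃⁻.

HCO₃⁻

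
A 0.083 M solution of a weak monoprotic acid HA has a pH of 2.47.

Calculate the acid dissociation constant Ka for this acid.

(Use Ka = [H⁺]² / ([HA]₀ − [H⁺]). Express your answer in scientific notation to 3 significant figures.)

[H⁺] = 10^(−pH) = 10^(−2.47) = 3.388e-03 M. For HA ⇌ H⁺ + A⁻, Ka = [H⁺][A⁻]/[HA] = [H⁺]² / ([HA]₀ − [H⁺]) = (3.388e-03)² / (0.083 − 3.388e-03) = 1.44e-04.

K_a = 1.44e-04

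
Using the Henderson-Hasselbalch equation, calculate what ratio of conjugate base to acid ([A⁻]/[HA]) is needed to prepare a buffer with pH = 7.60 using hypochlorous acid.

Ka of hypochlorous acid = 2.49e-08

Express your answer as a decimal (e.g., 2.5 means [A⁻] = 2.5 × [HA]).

pKa = -log(2.49e-08) = 7.6038. pH = pKa + log([A⁻]/[HA]), so log([A⁻]/[HA]) = pH − pKa = 7.60 − 7.6038 = -0.0038. [A⁻]/[HA] = 10^(-0.0038) = 0.991

[A⁻]/[HA] = 0.991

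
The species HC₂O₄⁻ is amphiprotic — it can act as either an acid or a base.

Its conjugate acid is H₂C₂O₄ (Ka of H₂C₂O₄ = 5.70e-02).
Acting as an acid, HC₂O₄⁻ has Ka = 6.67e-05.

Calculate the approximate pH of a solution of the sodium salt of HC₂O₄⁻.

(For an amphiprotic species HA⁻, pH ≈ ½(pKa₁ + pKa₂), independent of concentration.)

pKa₁ = -log(5.70e-02) = 1.24; pKa₂ = -log(6.67e-05) = 4.18. For an amphiprotic species, pH ≈ ½(pKa₁ + pKa₂) = ½(1.24 + 4.18) = 2.71.

pH = 2.71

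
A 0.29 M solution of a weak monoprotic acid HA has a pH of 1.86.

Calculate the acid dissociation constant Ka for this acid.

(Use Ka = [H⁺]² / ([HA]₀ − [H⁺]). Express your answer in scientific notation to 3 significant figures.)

[H⁺] = 10^(−pH) = 10^(−1.86) = 1.380e-02 M. For HA ⇌ H⁺ + A⁻, Ka = [H⁺][A⁻]/[HA] = [H⁺]² / ([HA]₀ − [H⁺]) = (1.380e-02)² / (0.29 − 1.380e-02) = 6.90e-04.

K_a = 6.90e-04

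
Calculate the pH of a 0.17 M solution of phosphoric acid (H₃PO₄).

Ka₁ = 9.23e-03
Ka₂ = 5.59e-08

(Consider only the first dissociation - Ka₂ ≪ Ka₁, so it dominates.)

First dissociation dominates. From Ka₁ = [H⁺][HA⁻]/[H₂A], x² + Ka₁·x − Ka₁·C = 0 with C = 0.17 M and Ka₁ = 9.23e-03. Solving: [H⁺] = (−Ka₁ + √(Ka₁² + 4·Ka₁·C)) / 2 = 3.5265e-02 M. pH = -log(3.5265e-02) = 1.45.

pH = 1.45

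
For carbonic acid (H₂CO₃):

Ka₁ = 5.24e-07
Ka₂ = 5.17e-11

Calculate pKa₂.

pKa₂ = -log(Ka₂) = -log(5.17e-11) = 10.29.

pK_{a2} = 10.29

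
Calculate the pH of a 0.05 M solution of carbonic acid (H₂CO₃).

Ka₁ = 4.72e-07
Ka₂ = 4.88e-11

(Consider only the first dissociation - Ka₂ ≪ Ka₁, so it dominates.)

First dissociation dominates. From Ka₁ = [H⁺][HA⁻]/[H₂A], x² + Ka₁·x − Ka₁·C = 0 with C = 0.05 M and Ka₁ = 4.72e-07. Solving: [H⁺] = (−Ka₁ + √(Ka₁² + 4·Ka₁·C)) / 2 = 1.5339e-04 M. pH = -log(1.5339e-04) = 3.81.

pH = 3.81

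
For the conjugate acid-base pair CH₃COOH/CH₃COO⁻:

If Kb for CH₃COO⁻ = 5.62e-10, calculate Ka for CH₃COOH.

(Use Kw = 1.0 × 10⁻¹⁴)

For a conjugate pair Ka × Kb = Kw, so Ka = Kw/Kb = 1.0 × 10⁻¹⁴ / 5.62e-10 = 1.78e-05.

K_a = 1.78e-05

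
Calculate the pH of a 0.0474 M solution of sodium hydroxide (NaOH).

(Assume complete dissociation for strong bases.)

[OH⁻] = 0.0474 M for strong base. pOH = -log[OH⁻] = 1.32, pH = 14 - pOH

pH = 12.68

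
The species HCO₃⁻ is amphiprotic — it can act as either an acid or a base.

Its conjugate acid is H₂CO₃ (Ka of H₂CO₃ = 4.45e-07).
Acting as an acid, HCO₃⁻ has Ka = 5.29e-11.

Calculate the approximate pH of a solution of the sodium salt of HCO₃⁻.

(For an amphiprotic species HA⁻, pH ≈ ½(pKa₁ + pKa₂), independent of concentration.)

pKa₁ = -log(4.45e-07) = 6.35; pKa₂ = -log(5.29e-11) = 10.28. For an amphiprotic species, pH ≈ ½(pKa₁ + pKa₂) = ½(6.35 + 10.28) = 8.31.

pH = 8.31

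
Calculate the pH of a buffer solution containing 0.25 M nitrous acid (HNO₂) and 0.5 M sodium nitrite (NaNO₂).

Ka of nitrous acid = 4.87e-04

pKa = -log(4.87e-04) = 3.31. pH = pKa + log([A⁻]/[HA]) = 3.31 + log(0.5/0.25)

pH = 3.61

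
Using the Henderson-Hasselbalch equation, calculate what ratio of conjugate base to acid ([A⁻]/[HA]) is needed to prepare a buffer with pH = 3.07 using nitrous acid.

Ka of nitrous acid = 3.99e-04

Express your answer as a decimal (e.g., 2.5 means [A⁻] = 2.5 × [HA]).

pKa = -log(3.99e-04) = 3.3990. pH = pKa + log([A⁻]/[HA]), so log([A⁻]/[HA]) = pH − pKa = 3.07 − 3.3990 = -0.3290. [A⁻]/[HA] = 10^(-0.3290) = 0.469

[A⁻]/[HA] = 0.469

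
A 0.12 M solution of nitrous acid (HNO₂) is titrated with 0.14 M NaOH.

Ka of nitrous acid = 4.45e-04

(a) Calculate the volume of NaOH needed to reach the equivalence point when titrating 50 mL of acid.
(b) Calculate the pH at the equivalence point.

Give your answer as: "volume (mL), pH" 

moles acid = 0.12 × 50/1000 = 0.006 mol; V_base = moles/0.14 × 1000 = 42.9 mL. At equivalence only the conjugate base is present: [A⁻] = 0.006/0.093 = 6.4615e-02 M. Kb = Kw/Ka = 2.25e-11; [OH⁻] = √(Kb × [A⁻]) = 1.2050e-06; pOH = 5.92; pH = 14 - pOH = 8.08.

V = 42.9 mL, pH = 8.08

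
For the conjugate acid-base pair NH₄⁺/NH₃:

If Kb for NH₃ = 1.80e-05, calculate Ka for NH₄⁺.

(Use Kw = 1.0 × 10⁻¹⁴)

For a conjugate pair Ka × Kb = Kw, so Ka = Kw/Kb = 1.0 × 10⁻¹⁴ / 1.80e-05 = 5.56e-10.

K_a = 5.56e-10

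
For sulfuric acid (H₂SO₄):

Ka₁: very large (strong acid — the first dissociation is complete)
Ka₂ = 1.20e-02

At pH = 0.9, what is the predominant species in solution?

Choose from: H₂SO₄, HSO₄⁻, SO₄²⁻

The first dissociation is complete, so H₂SO₄ itself is never the predominant species in water; pKa₂ = -log(1.20e-02) = 1.92. For a polyprotic acid the predominant species crosses at each pKa: below pKa_n the protonated form dominates, above it the deprotonated form does. At pH = 0.9, the predominant species is HSO₄⁻.

HSO₄⁻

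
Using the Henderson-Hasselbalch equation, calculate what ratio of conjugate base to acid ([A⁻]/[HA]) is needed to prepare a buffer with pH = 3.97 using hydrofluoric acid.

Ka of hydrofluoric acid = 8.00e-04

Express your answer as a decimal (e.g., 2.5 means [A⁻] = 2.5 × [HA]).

pKa = -log(8.00e-04) = 3.0969. pH = pKa + log([A⁻]/[HA]), so log([A⁻]/[HA]) = pH − pKa = 3.97 − 3.0969 = 0.8731. [A⁻]/[HA] = 10^(0.8731) = 7.47

[A⁻]/[HA] = 7.47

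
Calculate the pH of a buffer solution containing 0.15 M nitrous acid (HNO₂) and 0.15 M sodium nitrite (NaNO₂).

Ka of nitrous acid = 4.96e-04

pKa = -log(4.96e-04) = 3.30. pH = pKa + log([A⁻]/[HA]) = 3.30 + log(0.15/0.15)

pH = 3.30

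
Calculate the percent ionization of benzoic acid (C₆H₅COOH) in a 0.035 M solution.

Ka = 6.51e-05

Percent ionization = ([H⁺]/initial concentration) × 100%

Using Ka equilibrium: x² + Ka×x - Ka×C = 0. Solving: [H⁺] = 1.4773e-03. Percent = (1.4773e-03/0.035) × 100

Percent ionization = 4.22%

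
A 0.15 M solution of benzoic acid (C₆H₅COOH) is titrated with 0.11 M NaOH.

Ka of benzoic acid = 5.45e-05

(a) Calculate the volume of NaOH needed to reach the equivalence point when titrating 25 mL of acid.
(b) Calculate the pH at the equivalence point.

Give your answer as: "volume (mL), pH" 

moles acid = 0.15 × 25/1000 = 0.00375 mol; V_base = moles/0.11 × 1000 = 34.1 mL. At equivalence only the conjugate base is present: [A⁻] = 0.00375/0.059 = 6.3462e-02 M. Kb = Kw/Ka = 1.83e-10; [OH⁻] = √(Kb × [A⁻]) = 3.4124e-06; pOH = 5.47; pH = 14 - pOH = 8.53.

V = 34.1 mL, pH = 8.53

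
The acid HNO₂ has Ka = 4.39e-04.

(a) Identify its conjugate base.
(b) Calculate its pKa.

(a) The conjugate base is formed by removing one H⁺ from HNO₂, giving NO₂⁻. (b) pKa = -log(Ka) = -log(4.39e-04) = 3.36.

Conjugate base: NO₂⁻; pK_a = 3.36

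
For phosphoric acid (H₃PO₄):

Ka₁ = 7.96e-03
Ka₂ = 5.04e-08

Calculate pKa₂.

pKa₂ = -log(Ka₂) = -log(5.04e-08) = 7.30.

pK_{a2} = 7.30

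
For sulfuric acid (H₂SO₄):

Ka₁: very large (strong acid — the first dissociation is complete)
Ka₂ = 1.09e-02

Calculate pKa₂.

pKa₂ = -log(Ka₂) = -log(1.09e-02) = 1.96.

pK_{a2} = 1.96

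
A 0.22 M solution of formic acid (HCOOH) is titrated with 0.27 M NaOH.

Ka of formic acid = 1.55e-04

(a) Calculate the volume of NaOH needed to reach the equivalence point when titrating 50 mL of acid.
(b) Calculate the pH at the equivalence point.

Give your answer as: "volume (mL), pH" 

moles acid = 0.22 × 50/1000 = 0.011 mol; V_base = moles/0.27 × 1000 = 40.7 mL. At equivalence only the conjugate base is present: [A⁻] = 0.011/0.091 = 1.2122e-01 M. Kb = Kw/Ka = 6.45e-11; [OH⁻] = √(Kb × [A⁻]) = 2.7966e-06; pOH = 5.55; pH = 14 - pOH = 8.45.

V = 40.7 mL, pH = 8.45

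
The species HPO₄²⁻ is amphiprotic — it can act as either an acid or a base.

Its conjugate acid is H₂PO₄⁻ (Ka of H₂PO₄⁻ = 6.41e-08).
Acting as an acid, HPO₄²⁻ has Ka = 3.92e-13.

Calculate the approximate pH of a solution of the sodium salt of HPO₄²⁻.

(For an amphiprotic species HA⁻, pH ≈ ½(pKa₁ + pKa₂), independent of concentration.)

pKa₁ = -log(6.41e-08) = 7.19; pKa₂ = -log(3.92e-13) = 12.41. For an amphiprotic species, pH ≈ ½(pKa₁ + pKa₂) = ½(7.19 + 12.41) = 9.80.

pH = 9.80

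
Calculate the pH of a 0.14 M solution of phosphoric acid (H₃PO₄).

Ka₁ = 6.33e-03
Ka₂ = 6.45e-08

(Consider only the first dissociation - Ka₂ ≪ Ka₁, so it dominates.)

First dissociation dominates. From Ka₁ = [H⁺][HA⁻]/[H₂A], x² + Ka₁·x − Ka₁·C = 0 with C = 0.14 M and Ka₁ = 6.33e-03. Solving: [H⁺] = (−Ka₁ + √(Ka₁² + 4·Ka₁·C)) / 2 = 2.6772e-02 M. pH = -log(2.6772e-02) = 1.57.

pH = 1.57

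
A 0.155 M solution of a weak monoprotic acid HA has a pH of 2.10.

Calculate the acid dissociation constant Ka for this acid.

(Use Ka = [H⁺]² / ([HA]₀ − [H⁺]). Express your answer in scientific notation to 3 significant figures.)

[H⁺] = 10^(−pH) = 10^(−2.10) = 7.943e-03 M. For HA ⇌ H⁺ + A⁻, Ka = [H⁺][A⁻]/[HA] = [H⁺]² / ([HA]₀ − [H⁺]) = (7.943e-03)² / (0.155 − 7.943e-03) = 4.29e-04.

K_a = 4.29e-04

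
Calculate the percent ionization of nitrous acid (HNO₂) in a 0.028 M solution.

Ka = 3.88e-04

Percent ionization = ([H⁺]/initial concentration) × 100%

Using Ka equilibrium: x² + Ka×x - Ka×C = 0. Solving: [H⁺] = 3.1078e-03. Percent = (3.1078e-03/0.028) × 100

Percent ionization = 11.1%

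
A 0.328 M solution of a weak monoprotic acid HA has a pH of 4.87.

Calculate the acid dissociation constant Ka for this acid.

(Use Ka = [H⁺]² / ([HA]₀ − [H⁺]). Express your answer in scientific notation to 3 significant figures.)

[H⁺] = 10^(−pH) = 10^(−4.87) = 1.349e-05 M. For HA ⇌ H⁺ + A⁻, Ka = [H⁺][A⁻]/[HA] = [H⁺]² / ([HA]₀ − [H⁺]) = (1.349e-05)² / (0.328 − 1.349e-05) = 5.55e-10.

K_a = 5.55e-10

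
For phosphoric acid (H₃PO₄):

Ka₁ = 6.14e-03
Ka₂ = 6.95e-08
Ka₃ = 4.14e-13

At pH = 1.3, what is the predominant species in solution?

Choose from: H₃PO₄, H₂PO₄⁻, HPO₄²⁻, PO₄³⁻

pKa₁ = 2.21, pKa₂ = 7.16, pKa₃ = 12.38. For a polyprotic acid the predominant species crosses at each pKa: below pKa_n the protonated form dominates, above it the deprotonated form does. At pH = 1.3, the predominant species is H₃PO₄.

H₃PO₄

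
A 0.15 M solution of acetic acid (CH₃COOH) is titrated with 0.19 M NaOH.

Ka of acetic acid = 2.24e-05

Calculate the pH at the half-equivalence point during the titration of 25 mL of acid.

At half-equivalence [HA] = [A⁻], so Henderson-Hasselbalch gives pH = pKa = -log(2.24e-05) = 4.65.

pH = pKa = 4.65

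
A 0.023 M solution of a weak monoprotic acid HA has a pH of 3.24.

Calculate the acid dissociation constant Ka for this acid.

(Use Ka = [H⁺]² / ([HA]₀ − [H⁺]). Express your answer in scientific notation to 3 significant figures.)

[H⁺] = 10^(−pH) = 10^(−3.24) = 5.754e-04 M. For HA ⇌ H⁺ + A⁻, Ka = [H⁺][A⁻]/[HA] = [H⁺]² / ([HA]₀ − [H⁺]) = (5.754e-04)² / (0.023 − 5.754e-04) = 1.48e-05.

K_a = 1.48e-05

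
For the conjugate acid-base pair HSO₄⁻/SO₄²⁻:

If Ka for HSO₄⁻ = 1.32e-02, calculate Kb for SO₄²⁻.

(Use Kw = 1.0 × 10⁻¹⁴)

For a conjugate pair Ka × Kb = Kw, so Kb = Kw/Ka = 1.0 × 10⁻¹⁴ / 1.32e-02 = 7.58e-13.

K_b = 7.58e-13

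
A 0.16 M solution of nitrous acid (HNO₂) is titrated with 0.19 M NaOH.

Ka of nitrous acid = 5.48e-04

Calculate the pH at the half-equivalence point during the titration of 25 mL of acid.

At half-equivalence [HA] = [A⁻], so Henderson-Hasselbalch gives pH = pKa = -log(5.48e-04) = 3.26.

pH = pKa = 3.26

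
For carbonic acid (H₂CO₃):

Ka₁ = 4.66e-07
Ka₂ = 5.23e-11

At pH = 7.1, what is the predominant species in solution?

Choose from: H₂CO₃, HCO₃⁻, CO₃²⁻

pKa₁ = 6.33, pKa₂ = 10.28. For a polyprotic acid the predominant species crosses at each pKa: below pKa_n the protonated form dominates, above it the deprotonated form does. At pH = 7.1, the predominant species is HCO₃⁻.

HCO₃⁻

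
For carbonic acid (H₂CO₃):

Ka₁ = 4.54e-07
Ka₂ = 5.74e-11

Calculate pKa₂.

pKa₂ = -log(Ka₂) = -log(5.74e-11) = 10.24.

pK_{a2} = 10.24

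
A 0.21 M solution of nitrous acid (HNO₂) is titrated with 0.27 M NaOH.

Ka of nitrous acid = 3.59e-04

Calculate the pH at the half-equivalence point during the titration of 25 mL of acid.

At half-equivalence [HA] = [A⁻], so Henderson-Hasselbalch gives pH = pKa = -log(3.59e-04) = 3.44.

pH = pKa = 3.44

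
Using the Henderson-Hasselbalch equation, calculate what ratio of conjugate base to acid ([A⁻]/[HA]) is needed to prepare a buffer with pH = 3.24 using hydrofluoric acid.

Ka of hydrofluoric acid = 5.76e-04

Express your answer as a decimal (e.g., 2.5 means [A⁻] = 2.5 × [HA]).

pKa = -log(5.76e-04) = 3.2396. pH = pKa + log([A⁻]/[HA]), so log([A⁻]/[HA]) = pH − pKa = 3.24 − 3.2396 = 0.0004. [A⁻]/[HA] = 10^(0.0004) = 1.00

[A⁻]/[HA] = 1.00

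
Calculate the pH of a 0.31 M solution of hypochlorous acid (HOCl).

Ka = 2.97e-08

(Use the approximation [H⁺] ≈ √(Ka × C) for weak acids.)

[H⁺] = √(Ka × C) = √(2.97e-08 × 0.31) = 9.5953e-05. pH = -log(9.5953e-05)

pH = 4.02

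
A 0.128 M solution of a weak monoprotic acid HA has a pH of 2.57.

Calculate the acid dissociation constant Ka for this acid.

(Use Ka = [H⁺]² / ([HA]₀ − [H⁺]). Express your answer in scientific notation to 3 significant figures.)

[H⁺] = 10^(−pH) = 10^(−2.57) = 2.692e-03 M. For HA ⇌ H⁺ + A⁻, Ka = [H⁺][A⁻]/[HA] = [H⁺]² / ([HA]₀ − [H⁺]) = (2.692e-03)² / (0.128 − 2.692e-03) = 5.78e-05.

K_a = 5.78e-05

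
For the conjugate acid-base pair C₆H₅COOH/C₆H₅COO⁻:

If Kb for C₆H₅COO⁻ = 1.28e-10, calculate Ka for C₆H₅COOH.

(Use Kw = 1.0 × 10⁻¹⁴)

For a conjugate pair Ka × Kb = Kw, so Ka = Kw/Kb = 1.0 × 10⁻¹⁴ / 1.28e-10 = 7.81e-05.

K_a = 7.81e-05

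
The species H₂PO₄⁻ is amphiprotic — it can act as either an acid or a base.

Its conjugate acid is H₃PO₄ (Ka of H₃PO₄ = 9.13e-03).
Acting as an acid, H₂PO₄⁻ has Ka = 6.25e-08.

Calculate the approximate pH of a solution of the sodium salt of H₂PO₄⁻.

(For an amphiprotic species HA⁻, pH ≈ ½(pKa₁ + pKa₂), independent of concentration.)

pKa₁ = -log(9.13e-03) = 2.04; pKa₂ = -log(6.25e-08) = 7.20. For an amphiprotic species, pH ≈ ½(pKa₁ + pKa₂) = ½(2.04 + 7.20) = 4.62.

pH = 4.62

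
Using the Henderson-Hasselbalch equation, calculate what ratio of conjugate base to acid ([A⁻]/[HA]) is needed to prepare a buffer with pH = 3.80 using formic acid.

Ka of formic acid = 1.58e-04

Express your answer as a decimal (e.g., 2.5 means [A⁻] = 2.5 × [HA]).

pKa = -log(1.58e-04) = 3.8013. pH = pKa + log([A⁻]/[HA]), so log([A⁻]/[HA]) = pH − pKa = 3.80 − 3.8013 = -0.0013. [A⁻]/[HA] = 10^(-0.0013) = 0.997

[A⁻]/[HA] = 0.997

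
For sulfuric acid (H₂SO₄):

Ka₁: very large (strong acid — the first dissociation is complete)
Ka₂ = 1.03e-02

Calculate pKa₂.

pKa₂ = -log(Ka₂) = -log(1.03e-02) = 1.99.

pK_{a2} = 1.99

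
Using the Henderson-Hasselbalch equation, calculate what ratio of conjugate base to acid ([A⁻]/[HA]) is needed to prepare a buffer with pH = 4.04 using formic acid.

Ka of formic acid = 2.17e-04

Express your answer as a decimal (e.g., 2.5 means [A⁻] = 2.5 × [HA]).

pKa = -log(2.17e-04) = 3.6635. pH = pKa + log([A⁻]/[HA]), so log([A⁻]/[HA]) = pH − pKa = 4.04 − 3.6635 = 0.3765. [A⁻]/[HA] = 10^(0.3765) = 2.38

[A⁻]/[HA] = 2.38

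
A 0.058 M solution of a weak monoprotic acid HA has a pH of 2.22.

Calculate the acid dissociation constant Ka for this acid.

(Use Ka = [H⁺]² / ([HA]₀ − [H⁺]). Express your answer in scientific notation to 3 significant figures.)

[H⁺] = 10^(−pH) = 10^(−2.22) = 6.026e-03 M. For HA ⇌ H⁺ + A⁻, Ka = [H⁺][A⁻]/[HA] = [H⁺]² / ([HA]₀ − [H⁺]) = (6.026e-03)² / (0.058 − 6.026e-03) = 6.99e-04.

K_a = 6.99e-04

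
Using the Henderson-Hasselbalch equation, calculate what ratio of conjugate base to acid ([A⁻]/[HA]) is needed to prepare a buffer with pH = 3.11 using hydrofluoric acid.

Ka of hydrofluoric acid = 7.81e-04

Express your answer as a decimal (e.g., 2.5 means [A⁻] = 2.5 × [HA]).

pKa = -log(7.81e-04) = 3.1073. pH = pKa + log([A⁻]/[HA]), so log([A⁻]/[HA]) = pH − pKa = 3.11 − 3.1073 = 0.0027. [A⁻]/[HA] = 10^(0.0027) = 1.01

[A⁻]/[HA] = 1.01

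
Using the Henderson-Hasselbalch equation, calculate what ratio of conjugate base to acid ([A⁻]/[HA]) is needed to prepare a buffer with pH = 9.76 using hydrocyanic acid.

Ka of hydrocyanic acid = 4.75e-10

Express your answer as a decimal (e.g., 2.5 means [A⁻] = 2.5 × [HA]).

pKa = -log(4.75e-10) = 9.3233. pH = pKa + log([A⁻]/[HA]), so log([A⁻]/[HA]) = pH − pKa = 9.76 − 9.3233 = 0.4367. [A⁻]/[HA] = 10^(0.4367) = 2.73

[A⁻]/[HA] = 2.73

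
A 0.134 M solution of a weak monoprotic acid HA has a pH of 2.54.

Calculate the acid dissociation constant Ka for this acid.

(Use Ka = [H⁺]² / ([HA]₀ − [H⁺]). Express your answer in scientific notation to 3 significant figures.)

[H⁺] = 10^(−pH) = 10^(−2.54) = 2.884e-03 M. For HA ⇌ H⁺ + A⁻, Ka = [H⁺][A⁻]/[HA] = [H⁺]² / ([HA]₀ − [H⁺]) = (2.884e-03)² / (0.134 − 2.884e-03) = 6.34e-05.

K_a = 6.34e-05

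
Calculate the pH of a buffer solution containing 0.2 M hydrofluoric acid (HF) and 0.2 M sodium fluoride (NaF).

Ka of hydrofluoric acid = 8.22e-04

pKa = -log(8.22e-04) = 3.09. pH = pKa + log([A⁻]/[HA]) = 3.09 + log(0.2/0.2)

pH = 3.09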